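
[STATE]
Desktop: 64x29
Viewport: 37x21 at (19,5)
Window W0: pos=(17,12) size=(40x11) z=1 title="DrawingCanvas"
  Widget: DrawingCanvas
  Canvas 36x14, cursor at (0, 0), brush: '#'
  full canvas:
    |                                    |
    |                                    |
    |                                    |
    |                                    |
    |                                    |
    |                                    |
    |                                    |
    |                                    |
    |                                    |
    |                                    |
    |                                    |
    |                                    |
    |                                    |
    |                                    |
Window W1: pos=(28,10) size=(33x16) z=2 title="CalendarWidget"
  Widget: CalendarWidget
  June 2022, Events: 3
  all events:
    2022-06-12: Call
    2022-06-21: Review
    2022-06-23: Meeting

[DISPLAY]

                                     
                                     
                                     
                                     
                                     
         ┏━━━━━━━━━━━━━━━━━━━━━━━━━━━
         ┃ CalendarWidget            
━━━━━━━━━┠───────────────────────────
DrawingCa┃           June 2022       
─────────┃Mo Tu We Th Fr Sa Su       
         ┃       1  2  3  4  5       
         ┃ 6  7  8  9 10 11 12*      
         ┃13 14 15 16 17 18 19       
         ┃20 21* 22 23* 24 25 26     
         ┃27 28 29 30                
         ┃                           
         ┃                           
━━━━━━━━━┃                           
         ┃                           
         ┃                           
         ┗━━━━━━━━━━━━━━━━━━━━━━━━━━━


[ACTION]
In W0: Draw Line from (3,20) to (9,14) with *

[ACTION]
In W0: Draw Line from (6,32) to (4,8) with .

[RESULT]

                                     
                                     
                                     
                                     
                                     
         ┏━━━━━━━━━━━━━━━━━━━━━━━━━━━
         ┃ CalendarWidget            
━━━━━━━━━┠───────────────────────────
DrawingCa┃           June 2022       
─────────┃Mo Tu We Th Fr Sa Su       
         ┃       1  2  3  4  5       
         ┃ 6  7  8  9 10 11 12*      
         ┃13 14 15 16 17 18 19       
         ┃20 21* 22 23* 24 25 26     
       ..┃27 28 29 30                
         ┃                           
         ┃                           
━━━━━━━━━┃                           
         ┃                           
         ┃                           
         ┗━━━━━━━━━━━━━━━━━━━━━━━━━━━


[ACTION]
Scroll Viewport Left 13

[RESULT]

                                     
                                     
                                     
                                     
                                     
                      ┏━━━━━━━━━━━━━━
                      ┃ CalendarWidge
           ┏━━━━━━━━━━┠──────────────
           ┃ DrawingCa┃           Jun
           ┠──────────┃Mo Tu We Th Fr
           ┃+         ┃       1  2  3
           ┃          ┃ 6  7  8  9 10
           ┃          ┃13 14 15 16 17
           ┃          ┃20 21* 22 23* 
           ┃        ..┃27 28 29 30   
           ┃          ┃              
           ┃          ┃              
           ┗━━━━━━━━━━┃              
                      ┃              
                      ┃              
                      ┗━━━━━━━━━━━━━━


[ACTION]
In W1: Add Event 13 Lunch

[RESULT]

                                     
                                     
                                     
                                     
                                     
                      ┏━━━━━━━━━━━━━━
                      ┃ CalendarWidge
           ┏━━━━━━━━━━┠──────────────
           ┃ DrawingCa┃           Jun
           ┠──────────┃Mo Tu We Th Fr
           ┃+         ┃       1  2  3
           ┃          ┃ 6  7  8  9 10
           ┃          ┃13* 14 15 16 1
           ┃          ┃20 21* 22 23* 
           ┃        ..┃27 28 29 30   
           ┃          ┃              
           ┃          ┃              
           ┗━━━━━━━━━━┃              
                      ┃              
                      ┃              
                      ┗━━━━━━━━━━━━━━


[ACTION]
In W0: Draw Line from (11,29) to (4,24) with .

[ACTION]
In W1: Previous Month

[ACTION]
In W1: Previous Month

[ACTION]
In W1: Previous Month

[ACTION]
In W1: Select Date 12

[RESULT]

                                     
                                     
                                     
                                     
                                     
                      ┏━━━━━━━━━━━━━━
                      ┃ CalendarWidge
           ┏━━━━━━━━━━┠──────────────
           ┃ DrawingCa┃           Mar
           ┠──────────┃Mo Tu We Th Fr
           ┃+         ┃    1  2  3  4
           ┃          ┃ 7  8  9 10 11
           ┃          ┃14 15 16 17 18
           ┃          ┃21 22 23 24 25
           ┃        ..┃28 29 30 31   
           ┃          ┃              
           ┃          ┃              
           ┗━━━━━━━━━━┃              
                      ┃              
                      ┃              
                      ┗━━━━━━━━━━━━━━


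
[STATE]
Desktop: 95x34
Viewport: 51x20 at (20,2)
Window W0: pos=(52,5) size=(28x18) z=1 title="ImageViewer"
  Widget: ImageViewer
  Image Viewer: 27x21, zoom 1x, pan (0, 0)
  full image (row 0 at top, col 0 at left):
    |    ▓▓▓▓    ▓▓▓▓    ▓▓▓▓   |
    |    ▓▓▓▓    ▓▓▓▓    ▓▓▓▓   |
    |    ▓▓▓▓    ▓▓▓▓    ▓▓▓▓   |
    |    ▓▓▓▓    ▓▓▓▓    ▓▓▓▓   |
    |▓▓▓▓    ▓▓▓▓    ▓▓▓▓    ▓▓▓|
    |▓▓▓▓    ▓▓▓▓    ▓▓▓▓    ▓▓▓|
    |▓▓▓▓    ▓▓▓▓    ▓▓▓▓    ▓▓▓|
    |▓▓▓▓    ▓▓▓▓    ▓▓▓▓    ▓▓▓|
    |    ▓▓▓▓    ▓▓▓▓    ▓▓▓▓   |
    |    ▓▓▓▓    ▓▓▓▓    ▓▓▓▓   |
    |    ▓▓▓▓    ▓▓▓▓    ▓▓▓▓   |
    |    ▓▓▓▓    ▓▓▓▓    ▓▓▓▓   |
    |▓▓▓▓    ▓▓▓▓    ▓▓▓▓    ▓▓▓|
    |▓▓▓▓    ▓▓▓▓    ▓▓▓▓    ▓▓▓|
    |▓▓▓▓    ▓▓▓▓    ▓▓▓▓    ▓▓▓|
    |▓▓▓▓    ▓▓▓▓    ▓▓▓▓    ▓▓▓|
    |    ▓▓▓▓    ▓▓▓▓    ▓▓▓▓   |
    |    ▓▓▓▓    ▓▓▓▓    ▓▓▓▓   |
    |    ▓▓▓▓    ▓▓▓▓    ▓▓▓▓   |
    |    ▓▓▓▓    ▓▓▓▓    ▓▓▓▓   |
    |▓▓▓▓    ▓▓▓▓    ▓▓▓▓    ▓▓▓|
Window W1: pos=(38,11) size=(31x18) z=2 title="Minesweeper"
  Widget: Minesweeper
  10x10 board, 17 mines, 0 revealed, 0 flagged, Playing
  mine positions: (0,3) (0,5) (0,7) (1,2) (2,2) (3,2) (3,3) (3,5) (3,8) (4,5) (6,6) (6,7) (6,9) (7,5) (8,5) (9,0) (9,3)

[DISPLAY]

                                                   
                                                   
                                                   
                                ┏━━━━━━━━━━━━━━━━━━
                                ┃ ImageViewer      
                                ┠──────────────────
                                ┃    ▓▓▓▓    ▓▓▓▓  
                                ┃    ▓▓▓▓    ▓▓▓▓  
                                ┃    ▓▓▓▓    ▓▓▓▓  
                  ┏━━━━━━━━━━━━━━━━━━━━━━━━━━━━━┓  
                  ┃ Minesweeper                 ┃▓▓
                  ┠─────────────────────────────┨▓▓
                  ┃■■■■■■■■■■                   ┃▓▓
                  ┃■■■■■■■■■■                   ┃▓▓
                  ┃■■■■■■■■■■                   ┃  
                  ┃■■■■■■■■■■                   ┃  
                  ┃■■■■■■■■■■                   ┃  
                  ┃■■■■■■■■■■                   ┃  
                  ┃■■■■■■■■■■                   ┃▓▓
                  ┃■■■■■■■■■■                   ┃▓▓


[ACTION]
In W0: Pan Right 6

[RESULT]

                                                   
                                                   
                                                   
                                ┏━━━━━━━━━━━━━━━━━━
                                ┃ ImageViewer      
                                ┠──────────────────
                                ┃▓▓    ▓▓▓▓    ▓▓▓▓
                                ┃▓▓    ▓▓▓▓    ▓▓▓▓
                                ┃▓▓    ▓▓▓▓    ▓▓▓▓
                  ┏━━━━━━━━━━━━━━━━━━━━━━━━━━━━━┓▓▓
                  ┃ Minesweeper                 ┃  
                  ┠─────────────────────────────┨  
                  ┃■■■■■■■■■■                   ┃  
                  ┃■■■■■■■■■■                   ┃  
                  ┃■■■■■■■■■■                   ┃▓▓
                  ┃■■■■■■■■■■                   ┃▓▓
                  ┃■■■■■■■■■■                   ┃▓▓
                  ┃■■■■■■■■■■                   ┃▓▓
                  ┃■■■■■■■■■■                   ┃  
                  ┃■■■■■■■■■■                   ┃  


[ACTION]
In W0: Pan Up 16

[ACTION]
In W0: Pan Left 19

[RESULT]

                                                   
                                                   
                                                   
                                ┏━━━━━━━━━━━━━━━━━━
                                ┃ ImageViewer      
                                ┠──────────────────
                                ┃    ▓▓▓▓    ▓▓▓▓  
                                ┃    ▓▓▓▓    ▓▓▓▓  
                                ┃    ▓▓▓▓    ▓▓▓▓  
                  ┏━━━━━━━━━━━━━━━━━━━━━━━━━━━━━┓  
                  ┃ Minesweeper                 ┃▓▓
                  ┠─────────────────────────────┨▓▓
                  ┃■■■■■■■■■■                   ┃▓▓
                  ┃■■■■■■■■■■                   ┃▓▓
                  ┃■■■■■■■■■■                   ┃  
                  ┃■■■■■■■■■■                   ┃  
                  ┃■■■■■■■■■■                   ┃  
                  ┃■■■■■■■■■■                   ┃  
                  ┃■■■■■■■■■■                   ┃▓▓
                  ┃■■■■■■■■■■                   ┃▓▓


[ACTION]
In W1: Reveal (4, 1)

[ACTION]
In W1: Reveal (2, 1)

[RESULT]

                                                   
                                                   
                                                   
                                ┏━━━━━━━━━━━━━━━━━━
                                ┃ ImageViewer      
                                ┠──────────────────
                                ┃    ▓▓▓▓    ▓▓▓▓  
                                ┃    ▓▓▓▓    ▓▓▓▓  
                                ┃    ▓▓▓▓    ▓▓▓▓  
                  ┏━━━━━━━━━━━━━━━━━━━━━━━━━━━━━┓  
                  ┃ Minesweeper                 ┃▓▓
                  ┠─────────────────────────────┨▓▓
                  ┃■■■■■■■■■■                   ┃▓▓
                  ┃■■■■■■■■■■                   ┃▓▓
                  ┃■3■■■■■■■■                   ┃  
                  ┃■■■■■■■■■■                   ┃  
                  ┃■1■■■■■■■■                   ┃  
                  ┃■■■■■■■■■■                   ┃  
                  ┃■■■■■■■■■■                   ┃▓▓
                  ┃■■■■■■■■■■                   ┃▓▓


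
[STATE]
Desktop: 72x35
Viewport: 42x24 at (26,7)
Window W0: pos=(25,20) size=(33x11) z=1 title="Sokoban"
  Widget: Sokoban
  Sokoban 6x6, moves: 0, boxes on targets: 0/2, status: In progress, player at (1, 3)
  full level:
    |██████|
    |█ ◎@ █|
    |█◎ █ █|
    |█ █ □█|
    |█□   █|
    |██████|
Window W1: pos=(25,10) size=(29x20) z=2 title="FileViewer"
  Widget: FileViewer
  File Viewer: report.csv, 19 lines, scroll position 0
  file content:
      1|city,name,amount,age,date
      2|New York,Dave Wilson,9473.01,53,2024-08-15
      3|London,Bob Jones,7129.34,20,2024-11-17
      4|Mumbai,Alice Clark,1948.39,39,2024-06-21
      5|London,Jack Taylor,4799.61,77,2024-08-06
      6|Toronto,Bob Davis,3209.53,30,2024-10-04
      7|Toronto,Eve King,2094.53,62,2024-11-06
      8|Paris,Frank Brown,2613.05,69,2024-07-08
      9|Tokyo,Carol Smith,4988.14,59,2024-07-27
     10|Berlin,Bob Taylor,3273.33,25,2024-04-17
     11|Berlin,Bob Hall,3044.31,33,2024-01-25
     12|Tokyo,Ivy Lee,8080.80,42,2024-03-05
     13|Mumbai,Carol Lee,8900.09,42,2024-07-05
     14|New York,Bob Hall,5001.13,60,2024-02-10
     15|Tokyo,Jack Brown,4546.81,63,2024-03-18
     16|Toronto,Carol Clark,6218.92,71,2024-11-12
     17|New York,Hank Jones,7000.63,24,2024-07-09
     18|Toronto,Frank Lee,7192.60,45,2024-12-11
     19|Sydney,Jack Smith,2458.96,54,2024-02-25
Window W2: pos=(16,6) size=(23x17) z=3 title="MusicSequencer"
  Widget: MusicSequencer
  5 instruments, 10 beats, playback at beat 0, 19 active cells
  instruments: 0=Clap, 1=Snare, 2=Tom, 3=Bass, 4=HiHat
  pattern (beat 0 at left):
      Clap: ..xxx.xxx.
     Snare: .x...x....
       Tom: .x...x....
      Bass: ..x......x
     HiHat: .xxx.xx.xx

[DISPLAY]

uencer      ┃                             
────────────┨                             
3456789     ┃                             
██·███·     ┃━━━━━━━━━━━━━━┓              
··█····     ┃              ┃              
··█····     ┃──────────────┨              
······█     ┃unt,age,date ▲┃              
█·██·██     ┃ Wilson,9473.█┃              
            ┃nes,7129.34,2░┃              
            ┃Clark,1948.39░┃              
            ┃aylor,4799.61░┃              
            ┃avis,3209.53,░┃              
            ┃ing,2094.53,6░┃              
            ┃rown,2613.05,░┃━━━┓          
            ┃mith,4988.14,░┃   ┃          
━━━━━━━━━━━━┛ylor,3273.33,░┃───┨          
Berlin,Bob Hall,3044.31,33░┃   ┃          
Tokyo,Ivy Lee,8080.80,42,2░┃   ┃          
Mumbai,Carol Lee,8900.09,4░┃   ┃          
New York,Bob Hall,5001.13,░┃   ┃          
Tokyo,Jack Brown,4546.81,6░┃   ┃          
Toronto,Carol Clark,6218.9▼┃   ┃          
━━━━━━━━━━━━━━━━━━━━━━━━━━━┛   ┃          
━━━━━━━━━━━━━━━━━━━━━━━━━━━━━━━┛          


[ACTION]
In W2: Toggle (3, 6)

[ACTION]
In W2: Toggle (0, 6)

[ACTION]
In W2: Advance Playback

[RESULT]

uencer      ┃                             
────────────┨                             
3456789     ┃                             
██··██·     ┃━━━━━━━━━━━━━━┓              
··█····     ┃              ┃              
··█····     ┃──────────────┨              
···█··█     ┃unt,age,date ▲┃              
█·██·██     ┃ Wilson,9473.█┃              
            ┃nes,7129.34,2░┃              
            ┃Clark,1948.39░┃              
            ┃aylor,4799.61░┃              
            ┃avis,3209.53,░┃              
            ┃ing,2094.53,6░┃              
            ┃rown,2613.05,░┃━━━┓          
            ┃mith,4988.14,░┃   ┃          
━━━━━━━━━━━━┛ylor,3273.33,░┃───┨          
Berlin,Bob Hall,3044.31,33░┃   ┃          
Tokyo,Ivy Lee,8080.80,42,2░┃   ┃          
Mumbai,Carol Lee,8900.09,4░┃   ┃          
New York,Bob Hall,5001.13,░┃   ┃          
Tokyo,Jack Brown,4546.81,6░┃   ┃          
Toronto,Carol Clark,6218.9▼┃   ┃          
━━━━━━━━━━━━━━━━━━━━━━━━━━━┛   ┃          
━━━━━━━━━━━━━━━━━━━━━━━━━━━━━━━┛          


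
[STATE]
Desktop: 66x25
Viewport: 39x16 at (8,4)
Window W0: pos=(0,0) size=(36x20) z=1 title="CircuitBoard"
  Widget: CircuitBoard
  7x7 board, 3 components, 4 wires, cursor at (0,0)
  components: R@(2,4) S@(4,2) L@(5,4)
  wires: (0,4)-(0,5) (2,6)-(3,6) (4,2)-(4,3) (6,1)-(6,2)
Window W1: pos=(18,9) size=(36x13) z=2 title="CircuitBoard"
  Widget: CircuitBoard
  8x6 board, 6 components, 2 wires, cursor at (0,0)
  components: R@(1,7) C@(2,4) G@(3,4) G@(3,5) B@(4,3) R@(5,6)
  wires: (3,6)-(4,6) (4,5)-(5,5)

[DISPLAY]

             · ─ ·         ┃           
                           ┃           
                           ┃           
                           ┃           
             R       ·     ┃           
          ┏━━━━━━━━━━━━━━━━━━━━━━━━━━━━
          ┃ CircuitBoard               
          ┠────────────────────────────
     S ─ ·┃   0 1 2 3 4 5 6 7          
          ┃0  [.]                      
          ┃                            
          ┃1                           
 · ─ ·    ┃                            
 (0,0)    ┃2                   C       
          ┃                            
━━━━━━━━━━┃3                   G   G   


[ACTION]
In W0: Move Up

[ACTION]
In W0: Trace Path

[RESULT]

             · ─ ·         ┃           
                           ┃           
                           ┃           
                           ┃           
             R       ·     ┃           
          ┏━━━━━━━━━━━━━━━━━━━━━━━━━━━━
          ┃ CircuitBoard               
          ┠────────────────────────────
     S ─ ·┃   0 1 2 3 4 5 6 7          
          ┃0  [.]                      
          ┃                            
          ┃1                           
 · ─ ·    ┃                            
 (0,0)  Tr┃2                   C       
          ┃                            
━━━━━━━━━━┃3                   G   G   


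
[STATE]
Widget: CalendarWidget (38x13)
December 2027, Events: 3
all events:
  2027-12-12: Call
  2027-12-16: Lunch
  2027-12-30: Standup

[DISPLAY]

            December 2027             
Mo Tu We Th Fr Sa Su                  
       1  2  3  4  5                  
 6  7  8  9 10 11 12*                 
13 14 15 16* 17 18 19                 
20 21 22 23 24 25 26                  
27 28 29 30* 31                       
                                      
                                      
                                      
                                      
                                      
                                      


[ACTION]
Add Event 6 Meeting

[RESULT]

            December 2027             
Mo Tu We Th Fr Sa Su                  
       1  2  3  4  5                  
 6*  7  8  9 10 11 12*                
13 14 15 16* 17 18 19                 
20 21 22 23 24 25 26                  
27 28 29 30* 31                       
                                      
                                      
                                      
                                      
                                      
                                      


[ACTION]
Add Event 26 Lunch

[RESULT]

            December 2027             
Mo Tu We Th Fr Sa Su                  
       1  2  3  4  5                  
 6*  7  8  9 10 11 12*                
13 14 15 16* 17 18 19                 
20 21 22 23 24 25 26*                 
27 28 29 30* 31                       
                                      
                                      
                                      
                                      
                                      
                                      


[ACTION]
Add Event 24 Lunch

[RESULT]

            December 2027             
Mo Tu We Th Fr Sa Su                  
       1  2  3  4  5                  
 6*  7  8  9 10 11 12*                
13 14 15 16* 17 18 19                 
20 21 22 23 24* 25 26*                
27 28 29 30* 31                       
                                      
                                      
                                      
                                      
                                      
                                      


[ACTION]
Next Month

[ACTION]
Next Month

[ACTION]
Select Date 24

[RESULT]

            February 2028             
Mo Tu We Th Fr Sa Su                  
    1  2  3  4  5  6                  
 7  8  9 10 11 12 13                  
14 15 16 17 18 19 20                  
21 22 23 [24] 25 26 27                
28 29                                 
                                      
                                      
                                      
                                      
                                      
                                      


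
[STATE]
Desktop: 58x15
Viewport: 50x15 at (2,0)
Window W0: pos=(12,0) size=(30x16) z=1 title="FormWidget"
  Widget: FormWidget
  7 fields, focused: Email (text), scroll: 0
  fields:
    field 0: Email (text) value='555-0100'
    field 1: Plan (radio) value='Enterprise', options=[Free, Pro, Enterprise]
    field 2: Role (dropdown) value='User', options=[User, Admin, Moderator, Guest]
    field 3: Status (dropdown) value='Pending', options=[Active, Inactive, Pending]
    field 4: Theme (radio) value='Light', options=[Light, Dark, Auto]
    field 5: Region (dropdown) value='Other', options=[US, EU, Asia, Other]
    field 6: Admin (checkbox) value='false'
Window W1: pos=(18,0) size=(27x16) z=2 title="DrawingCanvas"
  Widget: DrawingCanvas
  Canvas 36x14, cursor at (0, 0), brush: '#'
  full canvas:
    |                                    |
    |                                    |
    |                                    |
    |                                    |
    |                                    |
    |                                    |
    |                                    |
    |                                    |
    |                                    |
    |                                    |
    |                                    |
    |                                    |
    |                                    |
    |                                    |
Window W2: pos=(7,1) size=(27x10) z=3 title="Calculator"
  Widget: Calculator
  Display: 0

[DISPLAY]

          ┏━━━━━┏━━━━━━━━━━━━━━━━━━━━━━━━━┓       
     ┏━━━━━━━━━━━━━━━━━━━━━━━━━┓          ┃       
     ┃ Calculator              ┃──────────┨       
     ┠─────────────────────────┨          ┃       
     ┃                        0┃          ┃       
     ┃┌───┬───┬───┬───┐        ┃          ┃       
     ┃│ 7 │ 8 │ 9 │ ÷ │        ┃          ┃       
     ┃├───┼───┼───┼───┤        ┃          ┃       
     ┃│ 4 │ 5 │ 6 │ × │        ┃          ┃       
     ┃└───┴───┴───┴───┘        ┃          ┃       
     ┗━━━━━━━━━━━━━━━━━━━━━━━━━┛          ┃       
          ┃     ┃                         ┃       
          ┃     ┃                         ┃       
          ┃     ┃                         ┃       
          ┃     ┃                         ┃       


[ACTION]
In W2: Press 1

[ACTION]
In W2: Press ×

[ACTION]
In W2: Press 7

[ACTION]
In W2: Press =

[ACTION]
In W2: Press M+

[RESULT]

          ┏━━━━━┏━━━━━━━━━━━━━━━━━━━━━━━━━┓       
     ┏━━━━━━━━━━━━━━━━━━━━━━━━━┓          ┃       
     ┃ Calculator              ┃──────────┨       
     ┠─────────────────────────┨          ┃       
     ┃                        7┃          ┃       
     ┃┌───┬───┬───┬───┐        ┃          ┃       
     ┃│ 7 │ 8 │ 9 │ ÷ │        ┃          ┃       
     ┃├───┼───┼───┼───┤        ┃          ┃       
     ┃│ 4 │ 5 │ 6 │ × │        ┃          ┃       
     ┃└───┴───┴───┴───┘        ┃          ┃       
     ┗━━━━━━━━━━━━━━━━━━━━━━━━━┛          ┃       
          ┃     ┃                         ┃       
          ┃     ┃                         ┃       
          ┃     ┃                         ┃       
          ┃     ┃                         ┃       


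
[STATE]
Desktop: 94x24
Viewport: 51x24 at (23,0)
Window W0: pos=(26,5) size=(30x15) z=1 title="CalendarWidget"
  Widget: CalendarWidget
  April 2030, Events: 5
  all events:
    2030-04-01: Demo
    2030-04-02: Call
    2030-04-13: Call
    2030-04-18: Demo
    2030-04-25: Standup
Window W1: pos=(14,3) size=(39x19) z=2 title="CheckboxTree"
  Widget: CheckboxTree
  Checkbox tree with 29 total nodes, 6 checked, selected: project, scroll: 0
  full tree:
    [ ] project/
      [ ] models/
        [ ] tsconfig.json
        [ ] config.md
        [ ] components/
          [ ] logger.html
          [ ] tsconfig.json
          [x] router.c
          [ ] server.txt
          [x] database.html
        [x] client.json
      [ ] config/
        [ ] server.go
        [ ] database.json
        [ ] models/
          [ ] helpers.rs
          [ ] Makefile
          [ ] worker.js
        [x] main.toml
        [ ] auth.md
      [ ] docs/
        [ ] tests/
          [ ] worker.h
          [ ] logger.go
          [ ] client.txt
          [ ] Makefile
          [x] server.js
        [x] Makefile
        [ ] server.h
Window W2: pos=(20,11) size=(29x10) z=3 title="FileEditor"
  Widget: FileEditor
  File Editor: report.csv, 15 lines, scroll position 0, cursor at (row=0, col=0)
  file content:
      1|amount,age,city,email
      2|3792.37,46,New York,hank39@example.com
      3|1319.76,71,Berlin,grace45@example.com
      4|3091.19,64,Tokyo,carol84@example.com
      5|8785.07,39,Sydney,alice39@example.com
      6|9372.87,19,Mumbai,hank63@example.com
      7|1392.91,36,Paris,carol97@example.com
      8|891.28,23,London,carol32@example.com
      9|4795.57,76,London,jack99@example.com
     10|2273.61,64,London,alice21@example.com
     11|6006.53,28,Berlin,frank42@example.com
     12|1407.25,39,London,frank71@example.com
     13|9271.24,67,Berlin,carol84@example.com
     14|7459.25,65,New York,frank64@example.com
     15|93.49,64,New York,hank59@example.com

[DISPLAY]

                                                   
                                                   
                                                   
━━━━━━━━━━━━━━━━━━━━━━━━━━━━━┓                     
xTree                        ┃                     
─────────────────────────────┨━━┓                  
ject/                        ┃  ┃                  
odels/                       ┃──┨                  
 tsconfig.json               ┃  ┃                  
 config.md                   ┃  ┃                  
 components/                 ┃  ┃                  
━━━━━━━━━━━━━━━━━━━━━━━━━┓   ┃  ┃                  
ileEditor                ┃   ┃  ┃                  
─────────────────────────┨   ┃  ┃                  
ount,age,city,email     ▲┃   ┃  ┃                  
92.37,46,New York,hank39█┃   ┃  ┃                  
19.76,71,Berlin,grace45@░┃   ┃  ┃                  
91.19,64,Tokyo,carol84@e░┃   ┃  ┃                  
85.07,39,Sydney,alice39@░┃   ┃  ┃                  
72.87,19,Mumbai,hank63@e▼┃   ┃━━┛                  
━━━━━━━━━━━━━━━━━━━━━━━━━┛   ┃                     
━━━━━━━━━━━━━━━━━━━━━━━━━━━━━┛                     
                                                   
                                                   


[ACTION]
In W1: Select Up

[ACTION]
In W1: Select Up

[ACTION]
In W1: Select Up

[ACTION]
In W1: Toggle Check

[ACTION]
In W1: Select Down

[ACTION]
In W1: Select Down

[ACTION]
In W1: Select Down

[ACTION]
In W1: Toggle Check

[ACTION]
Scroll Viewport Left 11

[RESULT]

                                                   
                                                   
                                                   
  ┏━━━━━━━━━━━━━━━━━━━━━━━━━━━━━━━━━━━━━┓          
  ┃ CheckboxTree                        ┃          
  ┠─────────────────────────────────────┨━━┓       
  ┃ [-] project/                        ┃  ┃       
  ┃   [-] models/                       ┃──┨       
  ┃     [x] tsconfig.json               ┃  ┃       
  ┃>    [ ] config.md                   ┃  ┃       
  ┃     [x] components/                 ┃  ┃       
  ┃     ┏━━━━━━━━━━━━━━━━━━━━━━━━━━━┓   ┃  ┃       
  ┃     ┃ FileEditor                ┃   ┃  ┃       
  ┃     ┠───────────────────────────┨   ┃  ┃       
  ┃     ┃█mount,age,city,email     ▲┃   ┃  ┃       
  ┃     ┃3792.37,46,New York,hank39█┃   ┃  ┃       
  ┃     ┃1319.76,71,Berlin,grace45@░┃   ┃  ┃       
  ┃   [x┃3091.19,64,Tokyo,carol84@e░┃   ┃  ┃       
  ┃     ┃8785.07,39,Sydney,alice39@░┃   ┃  ┃       
  ┃     ┃9372.87,19,Mumbai,hank63@e▼┃   ┃━━┛       
  ┃     ┗━━━━━━━━━━━━━━━━━━━━━━━━━━━┛   ┃          
  ┗━━━━━━━━━━━━━━━━━━━━━━━━━━━━━━━━━━━━━┛          
                                                   
                                                   


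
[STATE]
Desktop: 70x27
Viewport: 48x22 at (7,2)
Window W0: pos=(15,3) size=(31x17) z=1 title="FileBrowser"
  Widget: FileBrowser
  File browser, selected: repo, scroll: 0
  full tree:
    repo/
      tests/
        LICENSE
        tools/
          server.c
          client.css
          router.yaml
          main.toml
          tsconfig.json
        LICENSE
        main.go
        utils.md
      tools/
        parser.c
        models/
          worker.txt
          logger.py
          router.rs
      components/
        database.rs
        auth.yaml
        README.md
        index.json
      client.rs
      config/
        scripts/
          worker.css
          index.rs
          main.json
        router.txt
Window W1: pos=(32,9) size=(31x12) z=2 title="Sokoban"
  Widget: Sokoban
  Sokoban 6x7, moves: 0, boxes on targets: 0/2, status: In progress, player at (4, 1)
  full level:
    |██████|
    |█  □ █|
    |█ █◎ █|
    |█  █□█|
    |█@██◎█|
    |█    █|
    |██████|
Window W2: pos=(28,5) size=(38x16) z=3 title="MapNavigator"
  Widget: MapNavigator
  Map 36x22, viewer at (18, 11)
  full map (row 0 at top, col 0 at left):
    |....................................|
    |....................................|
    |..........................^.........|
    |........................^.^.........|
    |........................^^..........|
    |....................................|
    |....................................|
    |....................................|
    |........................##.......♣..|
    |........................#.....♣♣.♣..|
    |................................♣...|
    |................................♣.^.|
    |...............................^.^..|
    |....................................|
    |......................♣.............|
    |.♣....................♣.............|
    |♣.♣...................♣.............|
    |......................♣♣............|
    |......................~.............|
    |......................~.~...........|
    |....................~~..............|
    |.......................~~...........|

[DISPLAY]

                                                
        ┏━━━━━━━━━━━━━━━━━━━━━━━━━━━━━┓         
        ┃ FileBrowser                 ┃         
        ┠────────────┏━━━━━━━━━━━━━━━━━━━━━━━━━━
        ┃> [-] repo/ ┃ MapNavigator             
        ┃    [+] test┠──────────────────────────
        ┃    [+] tool┃..........................
        ┃    [+] comp┃..........................
        ┃    client.r┃..........................
        ┃    [+] conf┃........................##
        ┃            ┃........................#.
        ┃            ┃..........................
        ┃            ┃..................@.......
        ┃            ┃..........................
        ┃            ┃..........................
        ┃            ┃......................♣...
        ┃            ┃.♣....................♣...
        ┗━━━━━━━━━━━━┃♣.♣...................♣...
                     ┗━━━━━━━━━━━━━━━━━━━━━━━━━━
                                                
                                                
                                                


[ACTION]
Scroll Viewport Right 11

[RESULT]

                                                
━━━━━━━━━━━━━━━━━━━━━━━━━━━┓                    
ileBrowser                 ┃                    
──────────┏━━━━━━━━━━━━━━━━━━━━━━━━━━━━━━━━━━━━┓
[-] repo/ ┃ MapNavigator                       ┃
  [+] test┠────────────────────────────────────┨
  [+] tool┃....................................┃
  [+] comp┃....................................┃
  client.r┃....................................┃
  [+] conf┃........................##.......♣..┃
          ┃........................#.....♣♣.♣..┃
          ┃................................♣...┃
          ┃..................@.............♣.^.┃
          ┃...............................^.^..┃
          ┃....................................┃
          ┃......................♣.............┃
          ┃.♣....................♣.............┃
━━━━━━━━━━┃♣.♣...................♣.............┃
          ┗━━━━━━━━━━━━━━━━━━━━━━━━━━━━━━━━━━━━┛
                                                
                                                
                                                


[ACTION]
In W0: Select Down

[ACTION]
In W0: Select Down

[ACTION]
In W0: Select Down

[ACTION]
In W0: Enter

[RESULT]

                                                
━━━━━━━━━━━━━━━━━━━━━━━━━━━┓                    
ileBrowser                 ┃                    
──────────┏━━━━━━━━━━━━━━━━━━━━━━━━━━━━━━━━━━━━┓
[-] repo/ ┃ MapNavigator                       ┃
  [+] test┠────────────────────────────────────┨
  [+] tool┃....................................┃
> [-] comp┃....................................┃
    databa┃....................................┃
    auth.y┃........................##.......♣..┃
    README┃........................#.....♣♣.♣..┃
    index.┃................................♣...┃
  client.r┃..................@.............♣.^.┃
  [+] conf┃...............................^.^..┃
          ┃....................................┃
          ┃......................♣.............┃
          ┃.♣....................♣.............┃
━━━━━━━━━━┃♣.♣...................♣.............┃
          ┗━━━━━━━━━━━━━━━━━━━━━━━━━━━━━━━━━━━━┛
                                                
                                                
                                                
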